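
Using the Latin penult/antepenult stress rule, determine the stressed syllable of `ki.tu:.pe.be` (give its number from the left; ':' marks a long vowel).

2

Classical Latin: stress the penult if heavy (long vowel or closed), else the antepenult.
Weights: 2 tu: H, 3 pe L, 4 be L.
The penult (syllable 3, pe) is light, so stress falls on the antepenult (syllable 2, tu:).
Stress on syllable 2: ki.ˈtu:.pe.be.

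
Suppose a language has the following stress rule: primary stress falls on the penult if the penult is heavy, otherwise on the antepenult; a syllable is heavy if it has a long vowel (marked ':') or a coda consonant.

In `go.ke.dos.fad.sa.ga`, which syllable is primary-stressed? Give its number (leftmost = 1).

4

Weights: 4 fad H, 5 sa L, 6 ga L.
The penult (syllable 5, sa) is light, so stress falls on the antepenult (syllable 4, fad).
Primary stress: syllable 4 → go.ke.dos.ˈfad.sa.ga.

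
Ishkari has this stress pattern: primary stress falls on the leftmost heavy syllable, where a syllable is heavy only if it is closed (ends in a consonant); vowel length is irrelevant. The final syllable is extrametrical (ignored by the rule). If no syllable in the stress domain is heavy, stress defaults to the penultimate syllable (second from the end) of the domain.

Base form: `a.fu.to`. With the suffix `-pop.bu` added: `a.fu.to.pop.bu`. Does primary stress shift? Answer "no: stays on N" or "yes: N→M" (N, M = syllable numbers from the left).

Base `a.fu.to` (3 syllables):
  The final syllable (3, to) is extrametrical; the stress domain is syllables 1–2.
  Weights: 1 a L, 2 fu L.
  No heavy syllable in the domain; default to the penultimate syllable (second from the end) of the domain = syllable 1.
  → primary stress on syllable 1.
Suffixed `a.fu.to.pop.bu` (5 syllables):
  The final syllable (5, bu) is extrametrical; the stress domain is syllables 1–4.
  Weights: 1 a L, 2 fu L, 3 to L, 4 pop H.
  Heavy syllables in the domain: 4. The leftmost is syllable 4 (pop).
  → primary stress on syllable 4.

yes: 1→4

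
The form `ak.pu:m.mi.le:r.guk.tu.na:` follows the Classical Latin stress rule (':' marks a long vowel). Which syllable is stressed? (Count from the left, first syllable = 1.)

5

Classical Latin: stress the penult if heavy (long vowel or closed), else the antepenult.
Weights: 5 guk H, 6 tu L, 7 na: H.
The penult (syllable 6, tu) is light, so stress falls on the antepenult (syllable 5, guk).
Stress on syllable 5: ak.pu:m.mi.le:r.ˈguk.tu.na:.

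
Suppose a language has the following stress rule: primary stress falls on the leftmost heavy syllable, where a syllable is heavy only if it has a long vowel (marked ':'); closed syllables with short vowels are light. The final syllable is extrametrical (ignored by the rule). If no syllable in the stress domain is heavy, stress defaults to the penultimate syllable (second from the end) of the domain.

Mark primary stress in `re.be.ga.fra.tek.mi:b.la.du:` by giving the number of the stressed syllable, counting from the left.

The final syllable (8, du:) is extrametrical; the stress domain is syllables 1–7.
Weights: 1 re L, 2 be L, 3 ga L, 4 fra L, 5 tek L, 6 mi:b H, 7 la L.
Heavy syllables in the domain: 6. The leftmost is syllable 6 (mi:b).
Primary stress: syllable 6 → re.be.ga.fra.tek.ˈmi:b.la.du:.

6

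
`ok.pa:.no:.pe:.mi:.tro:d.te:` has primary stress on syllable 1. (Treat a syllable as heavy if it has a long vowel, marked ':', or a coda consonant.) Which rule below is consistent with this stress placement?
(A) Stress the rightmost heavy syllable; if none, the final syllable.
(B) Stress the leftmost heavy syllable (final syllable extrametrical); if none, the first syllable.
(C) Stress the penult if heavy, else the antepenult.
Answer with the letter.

B

Rule A → syllable 7 (observed: 1).
Rule B → syllable 1 ✓.
Rule C → syllable 6 (observed: 1).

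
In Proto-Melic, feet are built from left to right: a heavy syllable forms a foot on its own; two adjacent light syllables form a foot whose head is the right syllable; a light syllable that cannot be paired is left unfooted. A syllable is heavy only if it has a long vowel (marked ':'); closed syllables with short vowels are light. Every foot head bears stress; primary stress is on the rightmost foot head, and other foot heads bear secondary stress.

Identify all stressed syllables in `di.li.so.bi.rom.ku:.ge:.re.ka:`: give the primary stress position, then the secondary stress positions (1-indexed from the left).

primary 9, secondary 2, 4, 6, 7

Weights: 1 di L, 2 li L, 3 so L, 4 bi L, 5 rom L, 6 ku: H, 7 ge: H, 8 re L, 9 ka: H.
Parse left to right (heavy = foot alone; LL = one foot; stranded L unfooted): (di.ˈli) (so.ˈbi) rom (ˈku:) (ˈge:) re (ˈka:).
Foot heads: 2, 4, 6, 7, 9.
Primary stress on the rightmost head = syllable 9.
Secondary stress on 2, 4, 6, 7: di.ˌli.so.ˌbi.rom.ˌku:.ˌge:.re.ˈka:.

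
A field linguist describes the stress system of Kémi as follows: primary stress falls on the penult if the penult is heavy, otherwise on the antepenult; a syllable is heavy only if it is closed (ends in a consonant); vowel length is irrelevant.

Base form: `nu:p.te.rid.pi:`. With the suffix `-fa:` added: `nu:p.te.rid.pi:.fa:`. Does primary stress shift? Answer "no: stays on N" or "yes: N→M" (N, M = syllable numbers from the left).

no: stays on 3

Base `nu:p.te.rid.pi:` (4 syllables):
  Weights: 2 te L, 3 rid H, 4 pi: L.
  The penult (syllable 3, rid) is heavy, so it takes stress.
  → primary stress on syllable 3.
Suffixed `nu:p.te.rid.pi:.fa:` (5 syllables):
  Weights: 3 rid H, 4 pi: L, 5 fa: L.
  The penult (syllable 4, pi:) is light, so stress falls on the antepenult (syllable 3, rid).
  → primary stress on syllable 3.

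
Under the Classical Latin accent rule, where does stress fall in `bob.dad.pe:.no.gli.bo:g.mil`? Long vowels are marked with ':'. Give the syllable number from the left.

Classical Latin: stress the penult if heavy (long vowel or closed), else the antepenult.
Weights: 5 gli L, 6 bo:g H, 7 mil H.
The penult (syllable 6, bo:g) is heavy, so it takes stress.
Stress on syllable 6: bob.dad.pe:.no.gli.ˈbo:g.mil.

6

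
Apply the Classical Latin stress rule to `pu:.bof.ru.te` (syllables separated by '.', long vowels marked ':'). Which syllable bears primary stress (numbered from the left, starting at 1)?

Classical Latin: stress the penult if heavy (long vowel or closed), else the antepenult.
Weights: 2 bof H, 3 ru L, 4 te L.
The penult (syllable 3, ru) is light, so stress falls on the antepenult (syllable 2, bof).
Stress on syllable 2: pu:.ˈbof.ru.te.

2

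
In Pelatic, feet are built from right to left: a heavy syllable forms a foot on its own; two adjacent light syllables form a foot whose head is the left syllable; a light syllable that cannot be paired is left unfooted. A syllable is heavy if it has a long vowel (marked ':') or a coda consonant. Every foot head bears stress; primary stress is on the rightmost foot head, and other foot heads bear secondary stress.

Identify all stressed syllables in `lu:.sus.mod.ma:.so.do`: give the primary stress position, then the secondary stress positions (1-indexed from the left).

primary 5, secondary 1, 2, 3, 4

Weights: 1 lu: H, 2 sus H, 3 mod H, 4 ma: H, 5 so L, 6 do L.
Parse right to left (heavy = foot alone; LL = one foot; stranded L unfooted): (ˈlu:) (ˈsus) (ˈmod) (ˈma:) (ˈso.do).
Foot heads: 1, 2, 3, 4, 5.
Primary stress on the rightmost head = syllable 5.
Secondary stress on 1, 2, 3, 4: ˌlu:.ˌsus.ˌmod.ˌma:.ˈso.do.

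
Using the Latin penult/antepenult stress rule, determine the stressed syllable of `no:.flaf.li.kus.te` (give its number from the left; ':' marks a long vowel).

Classical Latin: stress the penult if heavy (long vowel or closed), else the antepenult.
Weights: 3 li L, 4 kus H, 5 te L.
The penult (syllable 4, kus) is heavy, so it takes stress.
Stress on syllable 4: no:.flaf.li.ˈkus.te.

4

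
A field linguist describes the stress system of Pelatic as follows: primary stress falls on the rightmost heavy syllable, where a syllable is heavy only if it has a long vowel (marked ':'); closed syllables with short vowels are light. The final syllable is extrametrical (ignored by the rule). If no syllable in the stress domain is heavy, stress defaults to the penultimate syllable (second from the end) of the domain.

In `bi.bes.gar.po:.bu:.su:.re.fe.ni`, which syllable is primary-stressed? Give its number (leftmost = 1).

The final syllable (9, ni) is extrametrical; the stress domain is syllables 1–8.
Weights: 1 bi L, 2 bes L, 3 gar L, 4 po: H, 5 bu: H, 6 su: H, 7 re L, 8 fe L.
Heavy syllables in the domain: 4, 5, 6. The rightmost is syllable 6 (su:).
Primary stress: syllable 6 → bi.bes.gar.po:.bu:.ˈsu:.re.fe.ni.

6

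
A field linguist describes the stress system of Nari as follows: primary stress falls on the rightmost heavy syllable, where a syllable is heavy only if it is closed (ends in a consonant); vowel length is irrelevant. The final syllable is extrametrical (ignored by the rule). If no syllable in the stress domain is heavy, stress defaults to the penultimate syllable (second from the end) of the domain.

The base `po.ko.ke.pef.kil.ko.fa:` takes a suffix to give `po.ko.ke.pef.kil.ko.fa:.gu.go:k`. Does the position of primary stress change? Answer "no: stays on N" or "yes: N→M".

Base `po.ko.ke.pef.kil.ko.fa:` (7 syllables):
  The final syllable (7, fa:) is extrametrical; the stress domain is syllables 1–6.
  Weights: 1 po L, 2 ko L, 3 ke L, 4 pef H, 5 kil H, 6 ko L.
  Heavy syllables in the domain: 4, 5. The rightmost is syllable 5 (kil).
  → primary stress on syllable 5.
Suffixed `po.ko.ke.pef.kil.ko.fa:.gu.go:k` (9 syllables):
  The final syllable (9, go:k) is extrametrical; the stress domain is syllables 1–8.
  Weights: 1 po L, 2 ko L, 3 ke L, 4 pef H, 5 kil H, 6 ko L, 7 fa: L, 8 gu L.
  Heavy syllables in the domain: 4, 5. The rightmost is syllable 5 (kil).
  → primary stress on syllable 5.

no: stays on 5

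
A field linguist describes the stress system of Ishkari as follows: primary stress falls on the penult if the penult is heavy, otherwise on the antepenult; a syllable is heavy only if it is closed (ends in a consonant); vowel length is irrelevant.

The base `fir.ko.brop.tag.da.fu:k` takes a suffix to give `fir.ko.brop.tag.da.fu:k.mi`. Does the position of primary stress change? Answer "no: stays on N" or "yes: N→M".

yes: 4→6

Base `fir.ko.brop.tag.da.fu:k` (6 syllables):
  Weights: 4 tag H, 5 da L, 6 fu:k H.
  The penult (syllable 5, da) is light, so stress falls on the antepenult (syllable 4, tag).
  → primary stress on syllable 4.
Suffixed `fir.ko.brop.tag.da.fu:k.mi` (7 syllables):
  Weights: 5 da L, 6 fu:k H, 7 mi L.
  The penult (syllable 6, fu:k) is heavy, so it takes stress.
  → primary stress on syllable 6.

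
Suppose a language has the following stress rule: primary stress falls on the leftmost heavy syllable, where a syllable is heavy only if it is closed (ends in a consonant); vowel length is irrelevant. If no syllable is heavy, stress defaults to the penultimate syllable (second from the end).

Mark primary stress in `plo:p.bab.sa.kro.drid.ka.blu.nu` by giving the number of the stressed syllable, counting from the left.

1

Weights: 1 plo:p H, 2 bab H, 3 sa L, 4 kro L, 5 drid H, 6 ka L, 7 blu L, 8 nu L.
Heavy syllables in the domain: 1, 2, 5. The leftmost is syllable 1 (plo:p).
Primary stress: syllable 1 → ˈplo:p.bab.sa.kro.drid.ka.blu.nu.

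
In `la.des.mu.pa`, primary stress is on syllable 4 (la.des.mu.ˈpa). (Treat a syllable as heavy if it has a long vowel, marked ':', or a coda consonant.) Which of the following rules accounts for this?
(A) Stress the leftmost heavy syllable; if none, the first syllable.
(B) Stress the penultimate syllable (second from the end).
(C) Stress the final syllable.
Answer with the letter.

Rule A → syllable 2 (observed: 4).
Rule B → syllable 3 (observed: 4).
Rule C → syllable 4 ✓.

C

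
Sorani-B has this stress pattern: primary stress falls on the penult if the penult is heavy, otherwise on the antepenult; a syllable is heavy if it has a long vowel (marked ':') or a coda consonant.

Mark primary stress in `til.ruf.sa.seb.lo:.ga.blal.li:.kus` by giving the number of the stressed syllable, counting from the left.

8

Weights: 7 blal H, 8 li: H, 9 kus H.
The penult (syllable 8, li:) is heavy, so it takes stress.
Primary stress: syllable 8 → til.ruf.sa.seb.lo:.ga.blal.ˈli:.kus.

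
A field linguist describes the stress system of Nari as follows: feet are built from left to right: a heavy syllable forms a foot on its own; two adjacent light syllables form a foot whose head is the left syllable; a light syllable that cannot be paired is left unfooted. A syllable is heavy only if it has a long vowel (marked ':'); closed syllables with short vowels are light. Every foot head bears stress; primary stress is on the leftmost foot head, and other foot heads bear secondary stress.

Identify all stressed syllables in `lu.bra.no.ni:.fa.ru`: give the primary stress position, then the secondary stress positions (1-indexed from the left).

Weights: 1 lu L, 2 bra L, 3 no L, 4 ni: H, 5 fa L, 6 ru L.
Parse left to right (heavy = foot alone; LL = one foot; stranded L unfooted): (ˈlu.bra) no (ˈni:) (ˈfa.ru).
Foot heads: 1, 4, 5.
Primary stress on the leftmost head = syllable 1.
Secondary stress on 4, 5: ˈlu.bra.no.ˌni:.ˌfa.ru.

primary 1, secondary 4, 5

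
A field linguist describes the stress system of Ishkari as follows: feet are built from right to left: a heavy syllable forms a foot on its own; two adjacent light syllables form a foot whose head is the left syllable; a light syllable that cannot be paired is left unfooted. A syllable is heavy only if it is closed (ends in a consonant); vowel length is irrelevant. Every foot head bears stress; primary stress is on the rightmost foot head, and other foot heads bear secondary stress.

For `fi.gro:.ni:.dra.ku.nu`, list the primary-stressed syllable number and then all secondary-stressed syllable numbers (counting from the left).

Weights: 1 fi L, 2 gro: L, 3 ni: L, 4 dra L, 5 ku L, 6 nu L.
Parse right to left (heavy = foot alone; LL = one foot; stranded L unfooted): (ˈfi.gro:) (ˈni:.dra) (ˈku.nu).
Foot heads: 1, 3, 5.
Primary stress on the rightmost head = syllable 5.
Secondary stress on 1, 3: ˌfi.gro:.ˌni:.dra.ˈku.nu.

primary 5, secondary 1, 3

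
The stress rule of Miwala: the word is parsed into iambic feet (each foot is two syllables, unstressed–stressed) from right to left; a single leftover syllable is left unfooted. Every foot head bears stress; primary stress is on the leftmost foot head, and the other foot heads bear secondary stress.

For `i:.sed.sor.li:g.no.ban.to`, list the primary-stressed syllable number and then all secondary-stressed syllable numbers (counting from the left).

Parse right to left into iambic (σˈσ) feet: i: (sed.ˈsor) (li:g.ˈno) (ban.ˈto). Syllable 1 is left unfooted.
Foot heads (stressed positions): 3, 5, 7.
End Rule Leftmost: primary stress on the leftmost head = syllable 3.
Secondary stress on 5, 7: i:.sed.ˈsor.li:g.ˌno.ban.ˌto.

primary 3, secondary 5, 7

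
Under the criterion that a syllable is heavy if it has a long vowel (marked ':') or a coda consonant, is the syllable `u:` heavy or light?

`u:`: long vowel, open (no coda). Long vowel → heavy.

heavy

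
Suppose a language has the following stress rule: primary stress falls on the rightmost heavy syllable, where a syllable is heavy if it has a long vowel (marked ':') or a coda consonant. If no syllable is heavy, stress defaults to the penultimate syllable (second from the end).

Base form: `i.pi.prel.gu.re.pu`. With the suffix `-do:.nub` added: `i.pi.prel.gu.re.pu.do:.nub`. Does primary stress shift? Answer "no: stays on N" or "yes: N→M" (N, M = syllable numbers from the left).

Base `i.pi.prel.gu.re.pu` (6 syllables):
  Weights: 1 i L, 2 pi L, 3 prel H, 4 gu L, 5 re L, 6 pu L.
  Heavy syllables in the domain: 3. The rightmost is syllable 3 (prel).
  → primary stress on syllable 3.
Suffixed `i.pi.prel.gu.re.pu.do:.nub` (8 syllables):
  Weights: 1 i L, 2 pi L, 3 prel H, 4 gu L, 5 re L, 6 pu L, 7 do: H, 8 nub H.
  Heavy syllables in the domain: 3, 7, 8. The rightmost is syllable 8 (nub).
  → primary stress on syllable 8.

yes: 3→8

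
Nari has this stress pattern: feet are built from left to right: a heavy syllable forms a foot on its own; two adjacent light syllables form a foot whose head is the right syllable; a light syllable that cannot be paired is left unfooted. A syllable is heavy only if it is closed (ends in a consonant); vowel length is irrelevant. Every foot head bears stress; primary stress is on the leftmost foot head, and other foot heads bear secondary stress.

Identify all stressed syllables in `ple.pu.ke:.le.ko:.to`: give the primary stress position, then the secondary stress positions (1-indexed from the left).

primary 2, secondary 4, 6

Weights: 1 ple L, 2 pu L, 3 ke: L, 4 le L, 5 ko: L, 6 to L.
Parse left to right (heavy = foot alone; LL = one foot; stranded L unfooted): (ple.ˈpu) (ke:.ˈle) (ko:.ˈto).
Foot heads: 2, 4, 6.
Primary stress on the leftmost head = syllable 2.
Secondary stress on 4, 6: ple.ˈpu.ke:.ˌle.ko:.ˌto.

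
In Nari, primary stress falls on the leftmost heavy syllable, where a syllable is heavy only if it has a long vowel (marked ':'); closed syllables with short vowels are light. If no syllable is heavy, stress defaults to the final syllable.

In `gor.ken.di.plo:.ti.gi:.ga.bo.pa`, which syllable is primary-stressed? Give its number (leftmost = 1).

4

Weights: 1 gor L, 2 ken L, 3 di L, 4 plo: H, 5 ti L, 6 gi: H, 7 ga L, 8 bo L, 9 pa L.
Heavy syllables in the domain: 4, 6. The leftmost is syllable 4 (plo:).
Primary stress: syllable 4 → gor.ken.di.ˈplo:.ti.gi:.ga.bo.pa.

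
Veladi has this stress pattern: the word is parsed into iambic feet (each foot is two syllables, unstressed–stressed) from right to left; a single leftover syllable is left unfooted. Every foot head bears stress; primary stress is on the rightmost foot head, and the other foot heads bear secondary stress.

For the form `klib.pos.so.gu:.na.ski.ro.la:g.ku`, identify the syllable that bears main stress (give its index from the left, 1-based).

9

Parse right to left into iambic (σˈσ) feet: klib (pos.ˈso) (gu:.ˈna) (ski.ˈro) (la:g.ˈku). Syllable 1 is left unfooted.
Foot heads (stressed positions): 3, 5, 7, 9.
End Rule Rightmost: primary stress on the rightmost head = syllable 9.
Primary stress: syllable 9 → klib.pos.so.gu:.na.ski.ro.la:g.ˈku.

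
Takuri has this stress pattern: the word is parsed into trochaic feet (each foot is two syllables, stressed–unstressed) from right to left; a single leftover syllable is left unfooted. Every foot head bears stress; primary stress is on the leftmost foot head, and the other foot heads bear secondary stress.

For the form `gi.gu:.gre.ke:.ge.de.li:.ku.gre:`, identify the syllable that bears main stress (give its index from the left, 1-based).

Parse right to left into trochaic (ˈσσ) feet: gi (ˈgu:.gre) (ˈke:.ge) (ˈde.li:) (ˈku.gre:). Syllable 1 is left unfooted.
Foot heads (stressed positions): 2, 4, 6, 8.
End Rule Leftmost: primary stress on the leftmost head = syllable 2.
Primary stress: syllable 2 → gi.ˈgu:.gre.ke:.ge.de.li:.ku.gre:.

2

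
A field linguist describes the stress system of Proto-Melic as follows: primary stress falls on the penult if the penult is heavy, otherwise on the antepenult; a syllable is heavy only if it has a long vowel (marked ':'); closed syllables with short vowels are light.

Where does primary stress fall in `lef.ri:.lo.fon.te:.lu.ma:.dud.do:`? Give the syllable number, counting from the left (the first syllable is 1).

Weights: 7 ma: H, 8 dud L, 9 do: H.
The penult (syllable 8, dud) is light, so stress falls on the antepenult (syllable 7, ma:).
Primary stress: syllable 7 → lef.ri:.lo.fon.te:.lu.ˈma:.dud.do:.

7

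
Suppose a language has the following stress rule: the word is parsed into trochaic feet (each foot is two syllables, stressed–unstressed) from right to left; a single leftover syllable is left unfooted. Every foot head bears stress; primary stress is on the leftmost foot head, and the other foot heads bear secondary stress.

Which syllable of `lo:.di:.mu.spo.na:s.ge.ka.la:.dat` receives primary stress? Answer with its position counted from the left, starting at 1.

2

Parse right to left into trochaic (ˈσσ) feet: lo: (ˈdi:.mu) (ˈspo.na:s) (ˈge.ka) (ˈla:.dat). Syllable 1 is left unfooted.
Foot heads (stressed positions): 2, 4, 6, 8.
End Rule Leftmost: primary stress on the leftmost head = syllable 2.
Primary stress: syllable 2 → lo:.ˈdi:.mu.spo.na:s.ge.ka.la:.dat.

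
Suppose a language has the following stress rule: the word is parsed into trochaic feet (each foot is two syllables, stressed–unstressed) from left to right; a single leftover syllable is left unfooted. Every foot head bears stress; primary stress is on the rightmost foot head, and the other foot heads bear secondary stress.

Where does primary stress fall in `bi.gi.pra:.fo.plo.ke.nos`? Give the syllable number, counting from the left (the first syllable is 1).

Parse left to right into trochaic (ˈσσ) feet: (ˈbi.gi) (ˈpra:.fo) (ˈplo.ke) nos. Syllable 7 is left unfooted.
Foot heads (stressed positions): 1, 3, 5.
End Rule Rightmost: primary stress on the rightmost head = syllable 5.
Primary stress: syllable 5 → bi.gi.pra:.fo.ˈplo.ke.nos.

5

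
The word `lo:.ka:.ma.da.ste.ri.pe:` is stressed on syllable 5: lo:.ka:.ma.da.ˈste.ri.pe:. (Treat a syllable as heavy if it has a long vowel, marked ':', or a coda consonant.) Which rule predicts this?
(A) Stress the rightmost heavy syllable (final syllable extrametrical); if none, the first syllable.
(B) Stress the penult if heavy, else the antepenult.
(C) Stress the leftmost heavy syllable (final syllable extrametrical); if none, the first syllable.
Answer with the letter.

Rule A → syllable 2 (observed: 5).
Rule B → syllable 5 ✓.
Rule C → syllable 1 (observed: 5).

B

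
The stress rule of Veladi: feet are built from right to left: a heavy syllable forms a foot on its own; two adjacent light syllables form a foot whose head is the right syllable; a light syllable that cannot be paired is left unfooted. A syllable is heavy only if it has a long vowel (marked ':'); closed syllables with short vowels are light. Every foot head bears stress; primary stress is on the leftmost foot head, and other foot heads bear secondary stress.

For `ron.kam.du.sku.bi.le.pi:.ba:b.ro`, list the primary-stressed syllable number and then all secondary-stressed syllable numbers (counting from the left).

primary 2, secondary 4, 6, 7, 8

Weights: 1 ron L, 2 kam L, 3 du L, 4 sku L, 5 bi L, 6 le L, 7 pi: H, 8 ba:b H, 9 ro L.
Parse right to left (heavy = foot alone; LL = one foot; stranded L unfooted): (ron.ˈkam) (du.ˈsku) (bi.ˈle) (ˈpi:) (ˈba:b) ro.
Foot heads: 2, 4, 6, 7, 8.
Primary stress on the leftmost head = syllable 2.
Secondary stress on 4, 6, 7, 8: ron.ˈkam.du.ˌsku.bi.ˌle.ˌpi:.ˌba:b.ro.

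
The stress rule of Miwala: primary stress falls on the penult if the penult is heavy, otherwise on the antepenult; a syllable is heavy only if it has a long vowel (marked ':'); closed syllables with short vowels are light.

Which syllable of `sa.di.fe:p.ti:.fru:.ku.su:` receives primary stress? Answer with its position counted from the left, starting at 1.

5

Weights: 5 fru: H, 6 ku L, 7 su: H.
The penult (syllable 6, ku) is light, so stress falls on the antepenult (syllable 5, fru:).
Primary stress: syllable 5 → sa.di.fe:p.ti:.ˈfru:.ku.su:.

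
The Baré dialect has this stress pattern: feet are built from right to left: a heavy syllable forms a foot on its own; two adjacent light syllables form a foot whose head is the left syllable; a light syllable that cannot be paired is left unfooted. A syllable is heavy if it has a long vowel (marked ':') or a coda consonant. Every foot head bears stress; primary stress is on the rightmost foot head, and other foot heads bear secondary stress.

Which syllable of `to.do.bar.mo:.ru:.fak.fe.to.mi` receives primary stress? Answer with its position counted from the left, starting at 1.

8

Weights: 1 to L, 2 do L, 3 bar H, 4 mo: H, 5 ru: H, 6 fak H, 7 fe L, 8 to L, 9 mi L.
Parse right to left (heavy = foot alone; LL = one foot; stranded L unfooted): (ˈto.do) (ˈbar) (ˈmo:) (ˈru:) (ˈfak) fe (ˈto.mi).
Foot heads: 1, 3, 4, 5, 6, 8.
Primary stress on the rightmost head = syllable 8.
Primary stress: syllable 8 → to.do.bar.mo:.ru:.fak.fe.ˈto.mi.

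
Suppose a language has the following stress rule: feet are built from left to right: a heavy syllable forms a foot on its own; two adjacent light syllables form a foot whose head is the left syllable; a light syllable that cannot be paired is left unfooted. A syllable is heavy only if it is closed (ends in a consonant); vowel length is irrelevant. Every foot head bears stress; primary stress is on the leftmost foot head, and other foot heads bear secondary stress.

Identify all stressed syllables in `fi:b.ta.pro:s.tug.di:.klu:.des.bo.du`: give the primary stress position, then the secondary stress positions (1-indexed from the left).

Weights: 1 fi:b H, 2 ta L, 3 pro:s H, 4 tug H, 5 di: L, 6 klu: L, 7 des H, 8 bo L, 9 du L.
Parse left to right (heavy = foot alone; LL = one foot; stranded L unfooted): (ˈfi:b) ta (ˈpro:s) (ˈtug) (ˈdi:.klu:) (ˈdes) (ˈbo.du).
Foot heads: 1, 3, 4, 5, 7, 8.
Primary stress on the leftmost head = syllable 1.
Secondary stress on 3, 4, 5, 7, 8: ˈfi:b.ta.ˌpro:s.ˌtug.ˌdi:.klu:.ˌdes.ˌbo.du.

primary 1, secondary 3, 4, 5, 7, 8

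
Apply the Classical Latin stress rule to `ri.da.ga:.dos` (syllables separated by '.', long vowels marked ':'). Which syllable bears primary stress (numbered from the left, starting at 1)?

Classical Latin: stress the penult if heavy (long vowel or closed), else the antepenult.
Weights: 2 da L, 3 ga: H, 4 dos H.
The penult (syllable 3, ga:) is heavy, so it takes stress.
Stress on syllable 3: ri.da.ˈga:.dos.

3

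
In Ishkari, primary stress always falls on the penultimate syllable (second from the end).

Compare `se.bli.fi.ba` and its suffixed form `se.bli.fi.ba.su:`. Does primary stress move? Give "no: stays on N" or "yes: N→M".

Base `se.bli.fi.ba` (4 syllables):
  The word has 4 syllables; the penultimate syllable (second from the end) is syllable 3 (fi).
  → primary stress on syllable 3.
Suffixed `se.bli.fi.ba.su:` (5 syllables):
  The word has 5 syllables; the penultimate syllable (second from the end) is syllable 4 (ba).
  → primary stress on syllable 4.

yes: 3→4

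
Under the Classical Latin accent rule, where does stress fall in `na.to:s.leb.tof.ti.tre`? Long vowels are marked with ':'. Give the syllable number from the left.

4

Classical Latin: stress the penult if heavy (long vowel or closed), else the antepenult.
Weights: 4 tof H, 5 ti L, 6 tre L.
The penult (syllable 5, ti) is light, so stress falls on the antepenult (syllable 4, tof).
Stress on syllable 4: na.to:s.leb.ˈtof.ti.tre.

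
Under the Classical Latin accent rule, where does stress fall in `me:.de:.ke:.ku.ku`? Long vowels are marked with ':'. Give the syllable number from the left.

3

Classical Latin: stress the penult if heavy (long vowel or closed), else the antepenult.
Weights: 3 ke: H, 4 ku L, 5 ku L.
The penult (syllable 4, ku) is light, so stress falls on the antepenult (syllable 3, ke:).
Stress on syllable 3: me:.de:.ˈke:.ku.ku.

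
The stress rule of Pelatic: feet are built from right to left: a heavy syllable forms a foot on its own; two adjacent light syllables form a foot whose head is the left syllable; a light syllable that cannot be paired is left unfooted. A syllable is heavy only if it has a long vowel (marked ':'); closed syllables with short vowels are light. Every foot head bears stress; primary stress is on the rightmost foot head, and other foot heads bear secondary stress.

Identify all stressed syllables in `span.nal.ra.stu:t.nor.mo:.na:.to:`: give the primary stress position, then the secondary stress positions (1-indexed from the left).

primary 8, secondary 2, 4, 6, 7

Weights: 1 span L, 2 nal L, 3 ra L, 4 stu:t H, 5 nor L, 6 mo: H, 7 na: H, 8 to: H.
Parse right to left (heavy = foot alone; LL = one foot; stranded L unfooted): span (ˈnal.ra) (ˈstu:t) nor (ˈmo:) (ˈna:) (ˈto:).
Foot heads: 2, 4, 6, 7, 8.
Primary stress on the rightmost head = syllable 8.
Secondary stress on 2, 4, 6, 7: span.ˌnal.ra.ˌstu:t.nor.ˌmo:.ˌna:.ˈto:.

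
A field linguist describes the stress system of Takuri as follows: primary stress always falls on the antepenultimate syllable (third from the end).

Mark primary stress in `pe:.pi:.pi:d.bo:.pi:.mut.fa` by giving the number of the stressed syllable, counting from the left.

5

The word has 7 syllables; the antepenultimate syllable (third from the end) is syllable 5 (pi:).
Primary stress: syllable 5 → pe:.pi:.pi:d.bo:.ˈpi:.mut.fa.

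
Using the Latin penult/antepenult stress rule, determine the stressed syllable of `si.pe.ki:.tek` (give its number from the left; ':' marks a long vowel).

Classical Latin: stress the penult if heavy (long vowel or closed), else the antepenult.
Weights: 2 pe L, 3 ki: H, 4 tek H.
The penult (syllable 3, ki:) is heavy, so it takes stress.
Stress on syllable 3: si.pe.ˈki:.tek.

3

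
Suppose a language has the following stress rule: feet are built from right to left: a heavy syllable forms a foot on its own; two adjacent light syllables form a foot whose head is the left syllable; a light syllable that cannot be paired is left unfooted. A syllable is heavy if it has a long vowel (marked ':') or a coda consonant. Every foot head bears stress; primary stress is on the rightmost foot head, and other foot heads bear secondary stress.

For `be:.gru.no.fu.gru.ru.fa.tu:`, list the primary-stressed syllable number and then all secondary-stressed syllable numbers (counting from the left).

primary 8, secondary 1, 2, 4, 6

Weights: 1 be: H, 2 gru L, 3 no L, 4 fu L, 5 gru L, 6 ru L, 7 fa L, 8 tu: H.
Parse right to left (heavy = foot alone; LL = one foot; stranded L unfooted): (ˈbe:) (ˈgru.no) (ˈfu.gru) (ˈru.fa) (ˈtu:).
Foot heads: 1, 2, 4, 6, 8.
Primary stress on the rightmost head = syllable 8.
Secondary stress on 1, 2, 4, 6: ˌbe:.ˌgru.no.ˌfu.gru.ˌru.fa.ˈtu:.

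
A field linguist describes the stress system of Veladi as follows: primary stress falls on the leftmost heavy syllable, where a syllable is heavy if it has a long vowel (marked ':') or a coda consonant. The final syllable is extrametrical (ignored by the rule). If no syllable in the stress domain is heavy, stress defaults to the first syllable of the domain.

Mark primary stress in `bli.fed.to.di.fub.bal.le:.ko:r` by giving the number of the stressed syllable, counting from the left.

The final syllable (8, ko:r) is extrametrical; the stress domain is syllables 1–7.
Weights: 1 bli L, 2 fed H, 3 to L, 4 di L, 5 fub H, 6 bal H, 7 le: H.
Heavy syllables in the domain: 2, 5, 6, 7. The leftmost is syllable 2 (fed).
Primary stress: syllable 2 → bli.ˈfed.to.di.fub.bal.le:.ko:r.

2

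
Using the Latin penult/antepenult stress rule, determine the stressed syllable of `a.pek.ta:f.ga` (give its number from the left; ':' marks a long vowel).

3

Classical Latin: stress the penult if heavy (long vowel or closed), else the antepenult.
Weights: 2 pek H, 3 ta:f H, 4 ga L.
The penult (syllable 3, ta:f) is heavy, so it takes stress.
Stress on syllable 3: a.pek.ˈta:f.ga.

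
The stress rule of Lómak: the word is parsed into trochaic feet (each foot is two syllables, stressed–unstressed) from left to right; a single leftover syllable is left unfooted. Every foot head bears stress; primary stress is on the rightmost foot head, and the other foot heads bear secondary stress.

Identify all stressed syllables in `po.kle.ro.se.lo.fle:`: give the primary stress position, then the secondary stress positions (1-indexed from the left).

Parse left to right into trochaic (ˈσσ) feet: (ˈpo.kle) (ˈro.se) (ˈlo.fle:).
Foot heads (stressed positions): 1, 3, 5.
End Rule Rightmost: primary stress on the rightmost head = syllable 5.
Secondary stress on 1, 3: ˌpo.kle.ˌro.se.ˈlo.fle:.

primary 5, secondary 1, 3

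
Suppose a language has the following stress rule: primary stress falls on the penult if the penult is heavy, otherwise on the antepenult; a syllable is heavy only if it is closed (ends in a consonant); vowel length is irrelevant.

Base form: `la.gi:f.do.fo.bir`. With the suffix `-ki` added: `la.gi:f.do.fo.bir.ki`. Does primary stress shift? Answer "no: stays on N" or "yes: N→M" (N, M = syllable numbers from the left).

Base `la.gi:f.do.fo.bir` (5 syllables):
  Weights: 3 do L, 4 fo L, 5 bir H.
  The penult (syllable 4, fo) is light, so stress falls on the antepenult (syllable 3, do).
  → primary stress on syllable 3.
Suffixed `la.gi:f.do.fo.bir.ki` (6 syllables):
  Weights: 4 fo L, 5 bir H, 6 ki L.
  The penult (syllable 5, bir) is heavy, so it takes stress.
  → primary stress on syllable 5.

yes: 3→5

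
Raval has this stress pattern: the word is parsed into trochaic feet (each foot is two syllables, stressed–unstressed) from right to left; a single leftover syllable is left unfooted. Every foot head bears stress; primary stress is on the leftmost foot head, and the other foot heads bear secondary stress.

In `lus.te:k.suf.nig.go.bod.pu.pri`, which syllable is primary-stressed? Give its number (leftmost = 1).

Parse right to left into trochaic (ˈσσ) feet: (ˈlus.te:k) (ˈsuf.nig) (ˈgo.bod) (ˈpu.pri).
Foot heads (stressed positions): 1, 3, 5, 7.
End Rule Leftmost: primary stress on the leftmost head = syllable 1.
Primary stress: syllable 1 → ˈlus.te:k.suf.nig.go.bod.pu.pri.

1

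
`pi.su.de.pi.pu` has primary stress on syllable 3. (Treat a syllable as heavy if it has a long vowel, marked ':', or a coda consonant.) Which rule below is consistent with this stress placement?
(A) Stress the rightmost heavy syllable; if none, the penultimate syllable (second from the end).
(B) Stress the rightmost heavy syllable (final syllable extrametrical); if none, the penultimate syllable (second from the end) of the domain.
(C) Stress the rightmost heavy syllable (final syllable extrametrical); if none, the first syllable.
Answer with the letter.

Rule A → syllable 4 (observed: 3).
Rule B → syllable 3 ✓.
Rule C → syllable 1 (observed: 3).

B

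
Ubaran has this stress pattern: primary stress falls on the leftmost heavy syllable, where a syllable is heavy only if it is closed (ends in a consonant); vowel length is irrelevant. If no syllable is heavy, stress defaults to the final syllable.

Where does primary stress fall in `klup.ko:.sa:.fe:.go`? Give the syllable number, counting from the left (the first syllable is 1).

Weights: 1 klup H, 2 ko: L, 3 sa: L, 4 fe: L, 5 go L.
Heavy syllables in the domain: 1. The leftmost is syllable 1 (klup).
Primary stress: syllable 1 → ˈklup.ko:.sa:.fe:.go.

1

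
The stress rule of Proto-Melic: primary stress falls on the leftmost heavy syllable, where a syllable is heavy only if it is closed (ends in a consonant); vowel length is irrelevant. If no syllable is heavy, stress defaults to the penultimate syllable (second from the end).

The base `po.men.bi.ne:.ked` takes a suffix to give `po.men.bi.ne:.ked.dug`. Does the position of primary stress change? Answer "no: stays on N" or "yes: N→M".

no: stays on 2

Base `po.men.bi.ne:.ked` (5 syllables):
  Weights: 1 po L, 2 men H, 3 bi L, 4 ne: L, 5 ked H.
  Heavy syllables in the domain: 2, 5. The leftmost is syllable 2 (men).
  → primary stress on syllable 2.
Suffixed `po.men.bi.ne:.ked.dug` (6 syllables):
  Weights: 1 po L, 2 men H, 3 bi L, 4 ne: L, 5 ked H, 6 dug H.
  Heavy syllables in the domain: 2, 5, 6. The leftmost is syllable 2 (men).
  → primary stress on syllable 2.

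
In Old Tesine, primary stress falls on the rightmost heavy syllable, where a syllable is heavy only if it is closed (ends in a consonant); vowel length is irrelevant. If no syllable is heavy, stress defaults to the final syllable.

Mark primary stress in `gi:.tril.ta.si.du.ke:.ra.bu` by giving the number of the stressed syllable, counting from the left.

Weights: 1 gi: L, 2 tril H, 3 ta L, 4 si L, 5 du L, 6 ke: L, 7 ra L, 8 bu L.
Heavy syllables in the domain: 2. The rightmost is syllable 2 (tril).
Primary stress: syllable 2 → gi:.ˈtril.ta.si.du.ke:.ra.bu.

2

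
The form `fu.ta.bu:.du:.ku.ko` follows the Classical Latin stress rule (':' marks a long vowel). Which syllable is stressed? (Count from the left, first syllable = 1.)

4

Classical Latin: stress the penult if heavy (long vowel or closed), else the antepenult.
Weights: 4 du: H, 5 ku L, 6 ko L.
The penult (syllable 5, ku) is light, so stress falls on the antepenult (syllable 4, du:).
Stress on syllable 4: fu.ta.bu:.ˈdu:.ku.ko.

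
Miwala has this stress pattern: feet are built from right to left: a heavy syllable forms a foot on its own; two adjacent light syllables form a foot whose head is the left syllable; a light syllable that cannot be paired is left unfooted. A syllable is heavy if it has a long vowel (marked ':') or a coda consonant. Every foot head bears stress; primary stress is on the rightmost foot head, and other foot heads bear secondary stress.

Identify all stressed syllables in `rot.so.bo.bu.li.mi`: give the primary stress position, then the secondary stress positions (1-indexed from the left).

Weights: 1 rot H, 2 so L, 3 bo L, 4 bu L, 5 li L, 6 mi L.
Parse right to left (heavy = foot alone; LL = one foot; stranded L unfooted): (ˈrot) so (ˈbo.bu) (ˈli.mi).
Foot heads: 1, 3, 5.
Primary stress on the rightmost head = syllable 5.
Secondary stress on 1, 3: ˌrot.so.ˌbo.bu.ˈli.mi.

primary 5, secondary 1, 3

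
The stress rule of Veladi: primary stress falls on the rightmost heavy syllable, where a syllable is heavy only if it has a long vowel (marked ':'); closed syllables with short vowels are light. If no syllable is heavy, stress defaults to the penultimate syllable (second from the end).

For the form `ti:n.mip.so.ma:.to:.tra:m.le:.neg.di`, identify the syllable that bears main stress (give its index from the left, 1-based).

7

Weights: 1 ti:n H, 2 mip L, 3 so L, 4 ma: H, 5 to: H, 6 tra:m H, 7 le: H, 8 neg L, 9 di L.
Heavy syllables in the domain: 1, 4, 5, 6, 7. The rightmost is syllable 7 (le:).
Primary stress: syllable 7 → ti:n.mip.so.ma:.to:.tra:m.ˈle:.neg.di.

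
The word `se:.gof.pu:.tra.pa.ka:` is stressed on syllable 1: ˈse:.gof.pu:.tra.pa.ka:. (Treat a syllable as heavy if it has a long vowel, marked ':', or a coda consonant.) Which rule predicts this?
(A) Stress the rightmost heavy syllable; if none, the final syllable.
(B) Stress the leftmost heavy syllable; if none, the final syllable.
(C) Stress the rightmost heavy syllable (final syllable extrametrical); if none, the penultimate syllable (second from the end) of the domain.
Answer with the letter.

B

Rule A → syllable 6 (observed: 1).
Rule B → syllable 1 ✓.
Rule C → syllable 3 (observed: 1).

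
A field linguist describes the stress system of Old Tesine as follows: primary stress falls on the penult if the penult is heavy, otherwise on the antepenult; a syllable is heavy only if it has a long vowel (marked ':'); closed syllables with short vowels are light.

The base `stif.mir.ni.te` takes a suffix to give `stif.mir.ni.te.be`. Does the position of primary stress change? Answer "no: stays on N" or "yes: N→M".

Base `stif.mir.ni.te` (4 syllables):
  Weights: 2 mir L, 3 ni L, 4 te L.
  The penult (syllable 3, ni) is light, so stress falls on the antepenult (syllable 2, mir).
  → primary stress on syllable 2.
Suffixed `stif.mir.ni.te.be` (5 syllables):
  Weights: 3 ni L, 4 te L, 5 be L.
  The penult (syllable 4, te) is light, so stress falls on the antepenult (syllable 3, ni).
  → primary stress on syllable 3.

yes: 2→3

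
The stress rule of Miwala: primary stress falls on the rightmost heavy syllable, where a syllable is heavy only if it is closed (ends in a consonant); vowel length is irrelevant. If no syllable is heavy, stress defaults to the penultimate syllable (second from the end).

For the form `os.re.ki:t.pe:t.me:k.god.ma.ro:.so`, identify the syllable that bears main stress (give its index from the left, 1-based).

6

Weights: 1 os H, 2 re L, 3 ki:t H, 4 pe:t H, 5 me:k H, 6 god H, 7 ma L, 8 ro: L, 9 so L.
Heavy syllables in the domain: 1, 3, 4, 5, 6. The rightmost is syllable 6 (god).
Primary stress: syllable 6 → os.re.ki:t.pe:t.me:k.ˈgod.ma.ro:.so.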